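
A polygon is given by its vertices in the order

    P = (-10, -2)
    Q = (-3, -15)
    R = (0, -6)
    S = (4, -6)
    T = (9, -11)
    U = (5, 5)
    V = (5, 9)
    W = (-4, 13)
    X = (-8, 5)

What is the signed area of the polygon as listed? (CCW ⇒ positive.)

P→Q: (-10)(-15) − (-3)(-2) = 144
Q→R: (-3)(-6) − (0)(-15) = 18
R→S: (0)(-6) − (4)(-6) = 24
S→T: (4)(-11) − (9)(-6) = 10
T→U: (9)(5) − (5)(-11) = 100
U→V: (5)(9) − (5)(5) = 20
V→W: (5)(13) − (-4)(9) = 101
W→X: (-4)(5) − (-8)(13) = 84
X→P: (-8)(-2) − (-10)(5) = 66
Σ = 567
Signed area = Σ/2 = 283.5 (positive ⇒ counter-clockwise traversal).

283.5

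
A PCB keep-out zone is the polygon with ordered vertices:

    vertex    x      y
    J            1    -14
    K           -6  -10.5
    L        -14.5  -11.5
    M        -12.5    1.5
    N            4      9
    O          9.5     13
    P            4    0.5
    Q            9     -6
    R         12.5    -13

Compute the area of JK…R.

387.5

Apply Gauss's area formula: 2A = Σ (x_i·y_{i+1} − x_{i+1}·y_i), indices taken mod 9.
J→K: (1)(-10.5) − (-6)(-14) = -94.5
K→L: (-6)(-11.5) − (-14.5)(-10.5) = -83.25
L→M: (-14.5)(1.5) − (-12.5)(-11.5) = -165.5
M→N: (-12.5)(9) − (4)(1.5) = -118.5
N→O: (4)(13) − (9.5)(9) = -33.5
O→P: (9.5)(0.5) − (4)(13) = -47.25
P→Q: (4)(-6) − (9)(0.5) = -28.5
Q→R: (9)(-13) − (12.5)(-6) = -42
R→J: (12.5)(-14) − (1)(-13) = -162
Σ = -775
Area = |Σ|/2 = 387.5.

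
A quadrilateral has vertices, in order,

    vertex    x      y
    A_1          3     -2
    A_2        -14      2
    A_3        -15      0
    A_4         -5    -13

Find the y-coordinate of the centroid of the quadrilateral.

Apply Gauss's area formula. First the cross-terms c_i = x_i·y_{i+1} − x_{i+1}·y_i:
  -22, 30, 195, 49  ⇒  2A = 252, A = 126.
Then Σ (y_i + y_{i+1})·c_i = -3210, so ȳ = -3210 / (6·126) = -535/126.

-535/126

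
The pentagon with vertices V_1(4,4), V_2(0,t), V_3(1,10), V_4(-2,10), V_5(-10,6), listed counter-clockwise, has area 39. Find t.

8

Write out the shoelace sum; only the two edges meeting at V_2 involve t:
2·Area = [(4·t − 0·4) + (0·10 − 1·t)] + 54
       = 3·t + 54 = 78
⇒ t = 8.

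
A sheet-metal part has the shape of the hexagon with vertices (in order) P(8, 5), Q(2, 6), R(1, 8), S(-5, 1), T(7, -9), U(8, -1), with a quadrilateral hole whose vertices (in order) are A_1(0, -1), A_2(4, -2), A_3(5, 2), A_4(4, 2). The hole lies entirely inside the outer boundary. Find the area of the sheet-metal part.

110

Outer boundary:
Apply the surveyor's formula: 2A = Σ (x_i·y_{i+1} − x_{i+1}·y_i), indices taken mod 6.
Σ = (38) + (10) + (41) + (38) + (65) + (48) = 240
Area = |Σ|/2 = 120.
Hole:
Apply the shoelace formula: 2A = Σ (x_i·y_{i+1} − x_{i+1}·y_i), indices taken mod 4.
A_1→A_2: (0)(-2) − (4)(-1) = 4
A_2→A_3: (4)(2) − (5)(-2) = 18
A_3→A_4: (5)(2) − (4)(2) = 2
A_4→A_1: (4)(-1) − (0)(2) = -4
Σ = 20
Area = |Σ|/2 = 10.
Net area = 120 − 10 = 110.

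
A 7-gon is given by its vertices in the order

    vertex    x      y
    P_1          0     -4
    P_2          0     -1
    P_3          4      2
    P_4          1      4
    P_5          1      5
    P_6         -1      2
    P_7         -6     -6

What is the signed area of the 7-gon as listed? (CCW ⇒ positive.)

Σ = (0) + (4) + (14) + (1) + (7) + (18) + (24) = 68
Signed area = Σ/2 = 34 (positive ⇒ counter-clockwise traversal).

34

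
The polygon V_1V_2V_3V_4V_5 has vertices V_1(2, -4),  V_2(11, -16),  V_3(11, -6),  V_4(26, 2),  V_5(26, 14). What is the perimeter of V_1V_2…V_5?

84

|V_1V_2| = √((9)² + (-12)²) = √225 = 15
|V_2V_3| = √((0)² + (10)²) = √100 = 10
|V_3V_4| = √((15)² + (8)²) = √289 = 17
|V_4V_5| = √((0)² + (12)²) = √144 = 12
|V_5V_1| = √((-24)² + (-18)²) = √900 = 30
Perimeter = 15 + 10 + 17 + 12 + 30 = 84.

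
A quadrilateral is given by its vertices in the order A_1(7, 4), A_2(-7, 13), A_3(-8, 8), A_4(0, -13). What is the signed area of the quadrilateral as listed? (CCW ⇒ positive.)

Cross-terms: 119, 48, 104, 91  ⇒  Σ = 362
Signed area = Σ/2 = 181 (positive ⇒ counter-clockwise traversal).

181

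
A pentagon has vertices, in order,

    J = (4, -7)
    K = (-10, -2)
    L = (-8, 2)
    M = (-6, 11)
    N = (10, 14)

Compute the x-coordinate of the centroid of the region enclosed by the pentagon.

4/17

Apply Gauss's area formula. First the cross-terms c_i = x_i·y_{i+1} − x_{i+1}·y_i:
  -78, -36, -76, -194, -126  ⇒  2A = -510, A = -255.
Then Σ (x_i + x_{i+1})·c_i = -360, so x̄ = -360 / (6·(-255)) = 4/17.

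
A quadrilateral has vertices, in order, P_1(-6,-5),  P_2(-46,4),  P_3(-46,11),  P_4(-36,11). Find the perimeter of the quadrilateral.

|P_1P_2| = √((-40)² + (9)²) = √1681 = 41
|P_2P_3| = √((0)² + (7)²) = √49 = 7
|P_3P_4| = √((10)² + (0)²) = √100 = 10
|P_4P_1| = √((30)² + (-16)²) = √1156 = 34
Perimeter = 41 + 7 + 10 + 34 = 92.

92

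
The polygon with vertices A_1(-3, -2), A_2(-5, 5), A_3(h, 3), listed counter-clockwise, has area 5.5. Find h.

The doubled signed area Σ (x_i y_{i+1} − x_{i+1} y_i) is linear in h.
With h=0 it equals -31; the coefficient of h is -7 (from the two edges through A_3).
So -7·h + -31 = 2·5.5 = 11 ⇒ h = -6.

-6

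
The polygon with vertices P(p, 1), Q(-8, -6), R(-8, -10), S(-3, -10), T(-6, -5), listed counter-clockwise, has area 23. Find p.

Write out the shoelace sum; only the two edges meeting at P involve p:
2·Area = [((-6)·1 − p·(-5)) + (p·(-6) − (-8)·1)] + 37
       = -1·p + 39 = 46
⇒ p = -7.

-7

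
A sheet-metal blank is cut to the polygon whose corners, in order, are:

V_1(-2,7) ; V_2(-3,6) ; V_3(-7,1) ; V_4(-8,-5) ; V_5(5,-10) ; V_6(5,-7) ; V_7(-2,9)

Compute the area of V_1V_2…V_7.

123

Apply the shoelace formula: 2A = Σ (x_i·y_{i+1} − x_{i+1}·y_i), indices taken mod 7.
Σ = (9) + (39) + (43) + (105) + (15) + (31) + (4) = 246
Area = |Σ|/2 = 123.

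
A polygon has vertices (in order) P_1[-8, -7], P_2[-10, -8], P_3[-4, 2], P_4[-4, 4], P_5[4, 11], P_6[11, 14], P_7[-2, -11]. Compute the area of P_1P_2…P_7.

179

Apply Gauss's area formula: 2A = Σ (x_i·y_{i+1} − x_{i+1}·y_i), indices taken mod 7.
Σ = (-6) + (-52) + (-8) + (-60) + (-65) + (-93) + (-74) = -358
Area = |Σ|/2 = 179.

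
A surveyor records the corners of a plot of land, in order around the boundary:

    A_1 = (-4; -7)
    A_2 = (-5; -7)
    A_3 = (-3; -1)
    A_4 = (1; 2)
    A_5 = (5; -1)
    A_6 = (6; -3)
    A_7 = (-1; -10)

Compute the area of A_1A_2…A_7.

72

Apply the shoelace formula: 2A = Σ (x_i·y_{i+1} − x_{i+1}·y_i), indices taken mod 7.
Σ = (-7) + (-16) + (-5) + (-11) + (-9) + (-63) + (-33) = -144
Area = |Σ|/2 = 72.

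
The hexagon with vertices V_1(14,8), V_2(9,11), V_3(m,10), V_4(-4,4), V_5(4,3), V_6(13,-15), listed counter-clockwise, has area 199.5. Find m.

0

Write out the shoelace sum; only the two edges meeting at V_3 involve m:
2·Area = [(9·10 − m·11) + (m·4 − (-4)·10)] + 269
       = -7·m + 399 = 399
⇒ m = 0.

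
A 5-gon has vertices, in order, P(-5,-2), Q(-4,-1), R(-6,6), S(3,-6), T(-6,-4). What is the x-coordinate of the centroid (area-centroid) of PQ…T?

-505/213

Apply the shoelace formula. First the cross-terms c_i = x_i·y_{i+1} − x_{i+1}·y_i:
  -3, -30, 18, -48, -8  ⇒  2A = -71, A = -35.5.
Then Σ (x_i + x_{i+1})·c_i = 505, so x̄ = 505 / (6·(-35.5)) = -505/213.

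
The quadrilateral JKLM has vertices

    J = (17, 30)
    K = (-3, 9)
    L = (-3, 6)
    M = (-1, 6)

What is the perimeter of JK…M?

64

|JK| = √((-20)² + (-21)²) = √841 = 29
|KL| = √((0)² + (-3)²) = √9 = 3
|LM| = √((2)² + (0)²) = √4 = 2
|MJ| = √((18)² + (24)²) = √900 = 30
Perimeter = 29 + 3 + 2 + 30 = 64.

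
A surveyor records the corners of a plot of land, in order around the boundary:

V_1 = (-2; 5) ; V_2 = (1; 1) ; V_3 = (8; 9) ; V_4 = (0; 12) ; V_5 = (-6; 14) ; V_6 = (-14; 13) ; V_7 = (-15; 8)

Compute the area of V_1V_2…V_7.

Σ = (-7) + (1) + (96) + (72) + (118) + (83) + (-59) = 304
Area = |Σ|/2 = 152.

152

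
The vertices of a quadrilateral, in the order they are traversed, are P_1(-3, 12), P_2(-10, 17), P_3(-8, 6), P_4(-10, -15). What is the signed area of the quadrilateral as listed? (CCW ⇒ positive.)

Apply the shoelace (surveyor's) formula: 2A = Σ (x_i·y_{i+1} − x_{i+1}·y_i), indices taken mod 4.
Cross-terms: 69, 76, 180, -165  ⇒  Σ = 160
Signed area = Σ/2 = 80 (positive ⇒ counter-clockwise traversal).

80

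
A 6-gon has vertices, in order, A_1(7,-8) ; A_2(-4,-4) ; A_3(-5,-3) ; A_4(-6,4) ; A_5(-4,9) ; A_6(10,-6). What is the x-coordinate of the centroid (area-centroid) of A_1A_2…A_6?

Apply the surveyor's formula. First the cross-terms c_i = x_i·y_{i+1} − x_{i+1}·y_i:
  -60, -8, -38, -38, -66, -38  ⇒  2A = -248, A = -124.
Then Σ (x_i + x_{i+1})·c_i = -352, so x̄ = -352 / (6·(-124)) = 44/93.

44/93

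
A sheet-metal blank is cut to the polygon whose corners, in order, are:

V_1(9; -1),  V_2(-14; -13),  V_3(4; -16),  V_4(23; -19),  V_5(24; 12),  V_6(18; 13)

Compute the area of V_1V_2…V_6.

565

Apply the surveyor's formula: 2A = Σ (x_i·y_{i+1} − x_{i+1}·y_i), indices taken mod 6.
V_1→V_2: (9)(-13) − (-14)(-1) = -131
V_2→V_3: (-14)(-16) − (4)(-13) = 276
V_3→V_4: (4)(-19) − (23)(-16) = 292
V_4→V_5: (23)(12) − (24)(-19) = 732
V_5→V_6: (24)(13) − (18)(12) = 96
V_6→V_1: (18)(-1) − (9)(13) = -135
Σ = 1130
Area = |Σ|/2 = 565.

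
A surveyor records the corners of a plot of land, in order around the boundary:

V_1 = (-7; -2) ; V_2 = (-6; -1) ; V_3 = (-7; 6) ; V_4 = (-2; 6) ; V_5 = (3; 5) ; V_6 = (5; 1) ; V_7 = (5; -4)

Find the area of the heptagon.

Σ = (-5) + (-43) + (-30) + (-28) + (-22) + (-25) + (-38) = -191
Area = |Σ|/2 = 95.5.

95.5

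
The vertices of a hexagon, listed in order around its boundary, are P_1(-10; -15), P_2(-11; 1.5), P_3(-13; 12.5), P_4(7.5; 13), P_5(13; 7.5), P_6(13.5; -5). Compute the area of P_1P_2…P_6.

546.125

Apply the shoelace formula: 2A = Σ (x_i·y_{i+1} − x_{i+1}·y_i), indices taken mod 6.
Σ = (-180) + (-118) + (-262.75) + (-112.75) + (-166.25) + (-252.5) = -1092.25
Area = |Σ|/2 = 546.125.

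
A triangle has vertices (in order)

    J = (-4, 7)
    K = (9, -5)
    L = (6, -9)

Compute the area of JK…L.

44

Σ = (-43) + (-51) + (6) = -88
Area = |Σ|/2 = 44.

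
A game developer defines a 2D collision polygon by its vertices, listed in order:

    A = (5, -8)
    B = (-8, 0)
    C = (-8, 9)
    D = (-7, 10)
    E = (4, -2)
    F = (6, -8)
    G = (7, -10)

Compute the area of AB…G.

Apply the surveyor's formula: 2A = Σ (x_i·y_{i+1} − x_{i+1}·y_i), indices taken mod 7.
Cross-terms: -64, -72, -17, -26, -20, -4, -6  ⇒  Σ = -209
Area = |Σ|/2 = 104.5.

104.5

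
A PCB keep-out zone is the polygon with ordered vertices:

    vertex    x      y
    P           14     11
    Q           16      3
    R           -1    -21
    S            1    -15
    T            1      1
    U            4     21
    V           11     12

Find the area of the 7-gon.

314

Apply the shoelace formula: 2A = Σ (x_i·y_{i+1} − x_{i+1}·y_i), indices taken mod 7.
Cross-terms: -134, -333, 36, 16, 17, -183, -47  ⇒  Σ = -628
Area = |Σ|/2 = 314.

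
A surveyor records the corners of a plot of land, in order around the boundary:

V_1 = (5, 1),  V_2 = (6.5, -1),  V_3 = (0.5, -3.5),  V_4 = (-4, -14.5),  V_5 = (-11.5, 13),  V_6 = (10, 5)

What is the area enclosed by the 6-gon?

Σ = (-11.5) + (-22.25) + (-21.25) + (-218.75) + (-187.5) + (-15) = -476.25
Area = |Σ|/2 = 238.125.

238.125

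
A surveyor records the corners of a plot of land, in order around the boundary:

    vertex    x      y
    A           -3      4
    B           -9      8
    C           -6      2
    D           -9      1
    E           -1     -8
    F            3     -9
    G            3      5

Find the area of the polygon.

Apply Gauss's area formula: 2A = Σ (x_i·y_{i+1} − x_{i+1}·y_i), indices taken mod 7.
Σ = (12) + (30) + (12) + (73) + (33) + (42) + (27) = 229
Area = |Σ|/2 = 114.5.

114.5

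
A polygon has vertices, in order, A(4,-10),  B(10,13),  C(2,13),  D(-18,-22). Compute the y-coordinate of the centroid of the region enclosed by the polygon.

Apply the shoelace formula. First the cross-terms c_i = x_i·y_{i+1} − x_{i+1}·y_i:
  152, 104, 190, 268  ⇒  2A = 714, A = 357.
Then Σ (y_i + y_{i+1})·c_i = -7126, so ȳ = -7126 / (6·357) = -509/153.

-509/153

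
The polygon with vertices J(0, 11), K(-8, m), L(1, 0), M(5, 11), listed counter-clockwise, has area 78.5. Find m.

-3

Write out the shoelace sum; only the two edges meeting at K involve m:
2·Area = [(0·m − (-8)·11) + ((-8)·0 − 1·m)] + 66
       = -1·m + 154 = 157
⇒ m = -3.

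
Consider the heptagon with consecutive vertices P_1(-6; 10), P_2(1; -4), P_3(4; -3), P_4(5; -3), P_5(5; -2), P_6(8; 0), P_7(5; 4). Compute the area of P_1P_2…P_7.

78.5

Cross-terms: 14, 13, 3, 5, 16, 32, 74  ⇒  Σ = 157
Area = |Σ|/2 = 78.5.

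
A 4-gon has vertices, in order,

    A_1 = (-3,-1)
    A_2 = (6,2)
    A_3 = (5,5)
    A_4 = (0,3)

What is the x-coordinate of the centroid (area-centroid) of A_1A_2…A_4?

Apply the shoelace (surveyor's) formula. First the cross-terms c_i = x_i·y_{i+1} − x_{i+1}·y_i:
  0, 20, 15, 9  ⇒  2A = 44, A = 22.
Then Σ (x_i + x_{i+1})·c_i = 268, so x̄ = 268 / (6·22) = 67/33.

67/33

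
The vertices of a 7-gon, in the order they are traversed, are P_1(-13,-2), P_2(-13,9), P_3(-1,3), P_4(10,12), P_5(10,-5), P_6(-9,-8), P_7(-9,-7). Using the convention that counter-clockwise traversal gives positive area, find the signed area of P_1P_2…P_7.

-296

Apply the shoelace formula: 2A = Σ (x_i·y_{i+1} − x_{i+1}·y_i), indices taken mod 7.
Cross-terms: -143, -30, -42, -170, -125, -9, -73  ⇒  Σ = -592
Signed area = Σ/2 = -296 (negative ⇒ clockwise traversal).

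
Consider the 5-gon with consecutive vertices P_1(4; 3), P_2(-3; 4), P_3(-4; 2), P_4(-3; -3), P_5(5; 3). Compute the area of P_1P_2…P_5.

Apply Gauss's area formula: 2A = Σ (x_i·y_{i+1} − x_{i+1}·y_i), indices taken mod 5.
P_1→P_2: (4)(4) − (-3)(3) = 25
P_2→P_3: (-3)(2) − (-4)(4) = 10
P_3→P_4: (-4)(-3) − (-3)(2) = 18
P_4→P_5: (-3)(3) − (5)(-3) = 6
P_5→P_1: (5)(3) − (4)(3) = 3
Σ = 62
Area = |Σ|/2 = 31.

31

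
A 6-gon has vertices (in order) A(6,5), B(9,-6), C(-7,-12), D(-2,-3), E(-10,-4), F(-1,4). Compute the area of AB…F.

Apply Gauss's area formula: 2A = Σ (x_i·y_{i+1} − x_{i+1}·y_i), indices taken mod 6.
Cross-terms: -81, -150, -3, -22, -44, -29  ⇒  Σ = -329
Area = |Σ|/2 = 164.5.

164.5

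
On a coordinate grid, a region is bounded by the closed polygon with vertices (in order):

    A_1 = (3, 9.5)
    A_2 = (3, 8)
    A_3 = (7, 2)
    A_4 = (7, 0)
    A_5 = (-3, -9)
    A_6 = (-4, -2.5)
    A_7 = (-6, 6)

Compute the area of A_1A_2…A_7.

137

Apply the surveyor's formula: 2A = Σ (x_i·y_{i+1} − x_{i+1}·y_i), indices taken mod 7.
Σ = (-4.5) + (-50) + (-14) + (-63) + (-28.5) + (-39) + (-75) = -274
Area = |Σ|/2 = 137.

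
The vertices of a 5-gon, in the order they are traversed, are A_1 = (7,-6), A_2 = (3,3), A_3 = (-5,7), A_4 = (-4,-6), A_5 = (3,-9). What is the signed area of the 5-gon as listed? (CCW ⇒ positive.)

A_1→A_2: (7)(3) − (3)(-6) = 39
A_2→A_3: (3)(7) − (-5)(3) = 36
A_3→A_4: (-5)(-6) − (-4)(7) = 58
A_4→A_5: (-4)(-9) − (3)(-6) = 54
A_5→A_1: (3)(-6) − (7)(-9) = 45
Σ = 232
Signed area = Σ/2 = 116 (positive ⇒ counter-clockwise traversal).

116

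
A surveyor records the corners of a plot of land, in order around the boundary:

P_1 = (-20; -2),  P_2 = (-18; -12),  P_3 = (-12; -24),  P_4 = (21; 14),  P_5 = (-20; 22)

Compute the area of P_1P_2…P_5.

Apply Gauss's area formula: 2A = Σ (x_i·y_{i+1} − x_{i+1}·y_i), indices taken mod 5.
Σ = (204) + (288) + (336) + (742) + (480) = 2050
Area = |Σ|/2 = 1025.

1025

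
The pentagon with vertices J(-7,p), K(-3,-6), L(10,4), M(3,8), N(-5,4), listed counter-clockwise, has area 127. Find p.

-8

Write out the shoelace sum; only the two edges meeting at J involve p:
2·Area = [((-5)·p − (-7)·4) + ((-7)·(-6) − (-3)·p)] + 168
       = -2·p + 238 = 254
⇒ p = -8.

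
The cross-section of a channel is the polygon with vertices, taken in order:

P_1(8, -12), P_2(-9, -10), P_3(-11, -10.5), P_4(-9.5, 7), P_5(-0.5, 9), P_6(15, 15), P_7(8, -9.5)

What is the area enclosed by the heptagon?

Apply Gauss's area formula: 2A = Σ (x_i·y_{i+1} − x_{i+1}·y_i), indices taken mod 7.
Σ = (-188) + (-15.5) + (-176.75) + (-82) + (-142.5) + (-262.5) + (-20) = -887.25
Area = |Σ|/2 = 443.625.

443.625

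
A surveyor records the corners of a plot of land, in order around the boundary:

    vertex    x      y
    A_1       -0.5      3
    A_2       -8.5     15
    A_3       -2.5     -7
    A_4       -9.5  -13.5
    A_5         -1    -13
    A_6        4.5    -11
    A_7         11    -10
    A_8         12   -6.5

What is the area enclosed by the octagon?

209.5

Apply the surveyor's formula: 2A = Σ (x_i·y_{i+1} − x_{i+1}·y_i), indices taken mod 8.
Cross-terms: 18, 97, -32.75, 110, 69.5, 76, 48.5, 32.75  ⇒  Σ = 419
Area = |Σ|/2 = 209.5.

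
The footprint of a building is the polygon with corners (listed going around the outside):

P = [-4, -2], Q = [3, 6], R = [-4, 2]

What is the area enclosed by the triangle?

14

Cross-terms: -18, 30, 16  ⇒  Σ = 28
Area = |Σ|/2 = 14.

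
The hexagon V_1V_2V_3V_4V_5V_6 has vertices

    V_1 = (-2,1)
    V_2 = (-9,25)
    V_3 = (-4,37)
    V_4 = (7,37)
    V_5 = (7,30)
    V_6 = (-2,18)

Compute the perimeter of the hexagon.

|V_1V_2| = √((-7)² + (24)²) = √625 = 25
|V_2V_3| = √((5)² + (12)²) = √169 = 13
|V_3V_4| = √((11)² + (0)²) = √121 = 11
|V_4V_5| = √((0)² + (-7)²) = √49 = 7
|V_5V_6| = √((-9)² + (-12)²) = √225 = 15
|V_6V_1| = √((0)² + (-17)²) = √289 = 17
Perimeter = 25 + 13 + 11 + 7 + 15 + 17 = 88.

88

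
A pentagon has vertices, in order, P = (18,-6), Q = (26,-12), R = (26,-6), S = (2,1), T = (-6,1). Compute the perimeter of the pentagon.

|PQ| = √((8)² + (-6)²) = √100 = 10
|QR| = √((0)² + (6)²) = √36 = 6
|RS| = √((-24)² + (7)²) = √625 = 25
|ST| = √((-8)² + (0)²) = √64 = 8
|TP| = √((24)² + (-7)²) = √625 = 25
Perimeter = 10 + 6 + 25 + 8 + 25 = 74.

74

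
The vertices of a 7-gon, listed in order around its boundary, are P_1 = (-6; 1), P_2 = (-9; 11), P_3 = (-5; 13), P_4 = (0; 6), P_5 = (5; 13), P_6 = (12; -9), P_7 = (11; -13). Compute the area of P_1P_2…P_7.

252

Apply the shoelace (surveyor's) formula: 2A = Σ (x_i·y_{i+1} − x_{i+1}·y_i), indices taken mod 7.
Σ = (-57) + (-62) + (-30) + (-30) + (-201) + (-57) + (-67) = -504
Area = |Σ|/2 = 252.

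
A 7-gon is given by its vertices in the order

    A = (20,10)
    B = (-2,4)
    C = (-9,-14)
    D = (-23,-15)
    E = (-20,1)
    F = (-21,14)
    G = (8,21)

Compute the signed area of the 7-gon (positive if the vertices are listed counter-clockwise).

-749

A→B: (20)(4) − (-2)(10) = 100
B→C: (-2)(-14) − (-9)(4) = 64
C→D: (-9)(-15) − (-23)(-14) = -187
D→E: (-23)(1) − (-20)(-15) = -323
E→F: (-20)(14) − (-21)(1) = -259
F→G: (-21)(21) − (8)(14) = -553
G→A: (8)(10) − (20)(21) = -340
Σ = -1498
Signed area = Σ/2 = -749 (negative ⇒ clockwise traversal).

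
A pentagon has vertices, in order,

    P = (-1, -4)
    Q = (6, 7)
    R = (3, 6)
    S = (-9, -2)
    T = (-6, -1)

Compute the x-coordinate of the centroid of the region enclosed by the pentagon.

Apply Gauss's area formula. First the cross-terms c_i = x_i·y_{i+1} − x_{i+1}·y_i:
  17, 15, 48, -3, 23  ⇒  2A = 100, A = 50.
Then Σ (x_i + x_{i+1})·c_i = -184, so x̄ = -184 / (6·50) = -46/75.

-46/75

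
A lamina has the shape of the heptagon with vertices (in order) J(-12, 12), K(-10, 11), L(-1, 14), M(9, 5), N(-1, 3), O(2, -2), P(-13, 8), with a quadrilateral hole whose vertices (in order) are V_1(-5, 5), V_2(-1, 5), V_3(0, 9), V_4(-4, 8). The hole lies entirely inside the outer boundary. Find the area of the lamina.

143.5

Outer boundary:
Apply Gauss's area formula: 2A = Σ (x_i·y_{i+1} − x_{i+1}·y_i), indices taken mod 7.
J→K: (-12)(11) − (-10)(12) = -12
K→L: (-10)(14) − (-1)(11) = -129
L→M: (-1)(5) − (9)(14) = -131
M→N: (9)(3) − (-1)(5) = 32
N→O: (-1)(-2) − (2)(3) = -4
O→P: (2)(8) − (-13)(-2) = -10
P→J: (-13)(12) − (-12)(8) = -60
Σ = -314
Area = |Σ|/2 = 157.
Hole:
V_1→V_2: (-5)(5) − (-1)(5) = -20
V_2→V_3: (-1)(9) − (0)(5) = -9
V_3→V_4: (0)(8) − (-4)(9) = 36
V_4→V_1: (-4)(5) − (-5)(8) = 20
Σ = 27
Area = |Σ|/2 = 13.5.
Net area = 157 − 13.5 = 143.5.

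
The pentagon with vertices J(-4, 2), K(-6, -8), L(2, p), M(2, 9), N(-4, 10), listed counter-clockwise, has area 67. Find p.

The doubled signed area Σ (x_i y_{i+1} − x_{i+1} y_i) is linear in p.
With p=0 it equals 166; the coefficient of p is -8 (from the two edges through L).
So -8·p + 166 = 2·67 = 134 ⇒ p = 4.

4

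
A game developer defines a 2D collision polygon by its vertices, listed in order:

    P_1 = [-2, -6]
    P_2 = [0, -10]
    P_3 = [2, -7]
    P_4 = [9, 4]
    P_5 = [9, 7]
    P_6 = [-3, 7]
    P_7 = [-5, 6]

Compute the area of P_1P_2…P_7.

140.5

Apply Gauss's area formula: 2A = Σ (x_i·y_{i+1} − x_{i+1}·y_i), indices taken mod 7.
Cross-terms: 20, 20, 71, 27, 84, 17, 42  ⇒  Σ = 281
Area = |Σ|/2 = 140.5.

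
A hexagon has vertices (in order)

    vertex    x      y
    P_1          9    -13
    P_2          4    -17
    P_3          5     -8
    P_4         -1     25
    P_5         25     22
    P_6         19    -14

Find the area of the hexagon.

733.5

Apply the shoelace formula: 2A = Σ (x_i·y_{i+1} − x_{i+1}·y_i), indices taken mod 6.
P_1→P_2: (9)(-17) − (4)(-13) = -101
P_2→P_3: (4)(-8) − (5)(-17) = 53
P_3→P_4: (5)(25) − (-1)(-8) = 117
P_4→P_5: (-1)(22) − (25)(25) = -647
P_5→P_6: (25)(-14) − (19)(22) = -768
P_6→P_1: (19)(-13) − (9)(-14) = -121
Σ = -1467
Area = |Σ|/2 = 733.5.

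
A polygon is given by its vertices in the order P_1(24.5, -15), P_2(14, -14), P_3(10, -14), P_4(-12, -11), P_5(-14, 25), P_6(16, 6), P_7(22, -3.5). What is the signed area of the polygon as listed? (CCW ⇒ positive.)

-918.625

Apply the surveyor's formula: 2A = Σ (x_i·y_{i+1} − x_{i+1}·y_i), indices taken mod 7.
Cross-terms: -133, -56, -278, -454, -484, -188, -244.25  ⇒  Σ = -1837.25
Signed area = Σ/2 = -918.625 (negative ⇒ clockwise traversal).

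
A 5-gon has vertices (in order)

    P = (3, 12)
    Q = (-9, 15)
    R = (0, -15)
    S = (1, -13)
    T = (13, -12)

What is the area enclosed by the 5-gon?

326

Apply the shoelace formula: 2A = Σ (x_i·y_{i+1} − x_{i+1}·y_i), indices taken mod 5.
Cross-terms: 153, 135, 15, 157, 192  ⇒  Σ = 652
Area = |Σ|/2 = 326.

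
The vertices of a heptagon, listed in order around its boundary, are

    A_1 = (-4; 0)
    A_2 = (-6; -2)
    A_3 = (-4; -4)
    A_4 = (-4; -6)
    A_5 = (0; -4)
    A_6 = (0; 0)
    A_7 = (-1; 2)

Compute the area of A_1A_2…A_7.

28

Σ = (8) + (16) + (8) + (16) + (0) + (0) + (8) = 56
Area = |Σ|/2 = 28.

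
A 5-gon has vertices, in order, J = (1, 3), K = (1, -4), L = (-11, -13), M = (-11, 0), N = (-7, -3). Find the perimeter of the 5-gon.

50

|JK| = √((0)² + (-7)²) = √49 = 7
|KL| = √((-12)² + (-9)²) = √225 = 15
|LM| = √((0)² + (13)²) = √169 = 13
|MN| = √((4)² + (-3)²) = √25 = 5
|NJ| = √((8)² + (6)²) = √100 = 10
Perimeter = 7 + 15 + 13 + 5 + 10 = 50.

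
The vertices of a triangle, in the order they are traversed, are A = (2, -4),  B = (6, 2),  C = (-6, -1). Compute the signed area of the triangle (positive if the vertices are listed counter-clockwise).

30

A→B: (2)(2) − (6)(-4) = 28
B→C: (6)(-1) − (-6)(2) = 6
C→A: (-6)(-4) − (2)(-1) = 26
Σ = 60
Signed area = Σ/2 = 30 (positive ⇒ counter-clockwise traversal).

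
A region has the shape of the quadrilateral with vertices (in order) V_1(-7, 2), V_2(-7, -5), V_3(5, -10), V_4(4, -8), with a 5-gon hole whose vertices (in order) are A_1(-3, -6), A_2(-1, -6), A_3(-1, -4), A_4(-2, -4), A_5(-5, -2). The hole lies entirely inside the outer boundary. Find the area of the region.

41

Outer boundary:
Apply Gauss's area formula: 2A = Σ (x_i·y_{i+1} − x_{i+1}·y_i), indices taken mod 4.
Σ = (49) + (95) + (0) + (-48) = 96
Area = |Σ|/2 = 48.
Hole:
Apply the shoelace (surveyor's) formula: 2A = Σ (x_i·y_{i+1} − x_{i+1}·y_i), indices taken mod 5.
A_1→A_2: (-3)(-6) − (-1)(-6) = 12
A_2→A_3: (-1)(-4) − (-1)(-6) = -2
A_3→A_4: (-1)(-4) − (-2)(-4) = -4
A_4→A_5: (-2)(-2) − (-5)(-4) = -16
A_5→A_1: (-5)(-6) − (-3)(-2) = 24
Σ = 14
Area = |Σ|/2 = 7.
Net area = 48 − 7 = 41.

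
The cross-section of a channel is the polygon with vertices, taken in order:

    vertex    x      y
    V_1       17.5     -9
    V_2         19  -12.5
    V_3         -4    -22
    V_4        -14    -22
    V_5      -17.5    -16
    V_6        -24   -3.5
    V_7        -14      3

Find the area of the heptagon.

633.5

Σ = (-47.75) + (-468) + (-220) + (-161) + (-322.75) + (-121) + (73.5) = -1267
Area = |Σ|/2 = 633.5.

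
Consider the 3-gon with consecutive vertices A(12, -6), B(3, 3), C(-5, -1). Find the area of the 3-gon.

54

Apply the shoelace (surveyor's) formula: 2A = Σ (x_i·y_{i+1} − x_{i+1}·y_i), indices taken mod 3.
A→B: (12)(3) − (3)(-6) = 54
B→C: (3)(-1) − (-5)(3) = 12
C→A: (-5)(-6) − (12)(-1) = 42
Σ = 108
Area = |Σ|/2 = 54.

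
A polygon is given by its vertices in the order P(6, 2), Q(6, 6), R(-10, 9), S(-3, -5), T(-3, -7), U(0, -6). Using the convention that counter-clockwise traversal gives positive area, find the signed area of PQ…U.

Apply the shoelace formula: 2A = Σ (x_i·y_{i+1} − x_{i+1}·y_i), indices taken mod 6.
Σ = (24) + (114) + (77) + (6) + (18) + (36) = 275
Signed area = Σ/2 = 137.5 (positive ⇒ counter-clockwise traversal).

137.5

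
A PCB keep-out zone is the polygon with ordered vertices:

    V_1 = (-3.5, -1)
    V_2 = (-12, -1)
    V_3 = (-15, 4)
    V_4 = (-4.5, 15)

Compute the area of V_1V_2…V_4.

Apply Gauss's area formula: 2A = Σ (x_i·y_{i+1} − x_{i+1}·y_i), indices taken mod 4.
Σ = (-8.5) + (-63) + (-207) + (57) = -221.5
Area = |Σ|/2 = 110.75.

110.75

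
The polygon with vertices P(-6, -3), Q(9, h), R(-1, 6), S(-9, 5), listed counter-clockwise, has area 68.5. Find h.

10

The doubled signed area Σ (x_i y_{i+1} − x_{i+1} y_i) is linear in h.
With h=0 it equals 187; the coefficient of h is -5 (from the two edges through Q).
So -5·h + 187 = 2·68.5 = 137 ⇒ h = 10.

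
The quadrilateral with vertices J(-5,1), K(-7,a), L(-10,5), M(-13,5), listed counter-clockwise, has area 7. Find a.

3

Write out the shoelace sum; only the two edges meeting at K involve a:
2·Area = [((-5)·a − (-7)·1) + ((-7)·5 − (-10)·a)] + 27
       = 5·a + -1 = 14
⇒ a = 3.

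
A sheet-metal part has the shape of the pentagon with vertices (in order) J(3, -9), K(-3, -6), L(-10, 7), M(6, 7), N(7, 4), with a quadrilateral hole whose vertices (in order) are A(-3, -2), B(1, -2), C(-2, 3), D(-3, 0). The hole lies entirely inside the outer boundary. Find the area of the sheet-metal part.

Outer boundary:
Σ = (-45) + (-81) + (-112) + (-25) + (-75) = -338
Area = |Σ|/2 = 169.
Hole:
Cross-terms: 8, -1, 9, 6  ⇒  Σ = 22
Area = |Σ|/2 = 11.
Net area = 169 − 11 = 158.

158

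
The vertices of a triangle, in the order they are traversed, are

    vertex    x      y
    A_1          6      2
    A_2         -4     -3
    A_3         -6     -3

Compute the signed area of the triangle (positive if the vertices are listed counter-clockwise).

-5

Apply Gauss's area formula: 2A = Σ (x_i·y_{i+1} − x_{i+1}·y_i), indices taken mod 3.
Cross-terms: -10, -6, 6  ⇒  Σ = -10
Signed area = Σ/2 = -5 (negative ⇒ clockwise traversal).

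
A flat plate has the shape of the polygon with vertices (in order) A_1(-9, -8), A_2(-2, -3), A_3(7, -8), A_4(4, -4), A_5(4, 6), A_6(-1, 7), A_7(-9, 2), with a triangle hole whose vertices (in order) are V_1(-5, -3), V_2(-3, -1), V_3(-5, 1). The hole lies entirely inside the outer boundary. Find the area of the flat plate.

Outer boundary:
A_1→A_2: (-9)(-3) − (-2)(-8) = 11
A_2→A_3: (-2)(-8) − (7)(-3) = 37
A_3→A_4: (7)(-4) − (4)(-8) = 4
A_4→A_5: (4)(6) − (4)(-4) = 40
A_5→A_6: (4)(7) − (-1)(6) = 34
A_6→A_7: (-1)(2) − (-9)(7) = 61
A_7→A_1: (-9)(-8) − (-9)(2) = 90
Σ = 277
Area = |Σ|/2 = 138.5.
Hole:
Cross-terms: -4, -8, 20  ⇒  Σ = 8
Area = |Σ|/2 = 4.
Net area = 138.5 − 4 = 134.5.

134.5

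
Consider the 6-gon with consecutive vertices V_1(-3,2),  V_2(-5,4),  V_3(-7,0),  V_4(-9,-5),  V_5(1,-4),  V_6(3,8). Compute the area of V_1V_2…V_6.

76

Apply the shoelace formula: 2A = Σ (x_i·y_{i+1} − x_{i+1}·y_i), indices taken mod 6.
Σ = (-2) + (28) + (35) + (41) + (20) + (30) = 152
Area = |Σ|/2 = 76.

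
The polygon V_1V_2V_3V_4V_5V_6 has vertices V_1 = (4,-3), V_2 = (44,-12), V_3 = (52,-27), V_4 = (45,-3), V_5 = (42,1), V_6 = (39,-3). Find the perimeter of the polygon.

|V_1V_2| = √((40)² + (-9)²) = √1681 = 41
|V_2V_3| = √((8)² + (-15)²) = √289 = 17
|V_3V_4| = √((-7)² + (24)²) = √625 = 25
|V_4V_5| = √((-3)² + (4)²) = √25 = 5
|V_5V_6| = √((-3)² + (-4)²) = √25 = 5
|V_6V_1| = √((-35)² + (0)²) = √1225 = 35
Perimeter = 41 + 17 + 25 + 5 + 5 + 35 = 128.

128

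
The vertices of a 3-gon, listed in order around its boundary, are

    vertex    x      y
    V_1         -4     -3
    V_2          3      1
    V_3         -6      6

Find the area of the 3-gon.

35.5

Σ = (5) + (24) + (42) = 71
Area = |Σ|/2 = 35.5.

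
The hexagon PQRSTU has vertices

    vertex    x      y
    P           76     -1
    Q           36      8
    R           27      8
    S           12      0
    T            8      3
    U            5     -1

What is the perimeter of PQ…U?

|PQ| = √((-40)² + (9)²) = √1681 = 41
|QR| = √((-9)² + (0)²) = √81 = 9
|RS| = √((-15)² + (-8)²) = √289 = 17
|ST| = √((-4)² + (3)²) = √25 = 5
|TU| = √((-3)² + (-4)²) = √25 = 5
|UP| = √((71)² + (0)²) = √5041 = 71
Perimeter = 41 + 9 + 17 + 5 + 5 + 71 = 148.

148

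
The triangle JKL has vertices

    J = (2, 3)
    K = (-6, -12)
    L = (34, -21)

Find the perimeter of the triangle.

|JK| = √((-8)² + (-15)²) = √289 = 17
|KL| = √((40)² + (-9)²) = √1681 = 41
|LJ| = √((-32)² + (24)²) = √1600 = 40
Perimeter = 17 + 41 + 40 = 98.

98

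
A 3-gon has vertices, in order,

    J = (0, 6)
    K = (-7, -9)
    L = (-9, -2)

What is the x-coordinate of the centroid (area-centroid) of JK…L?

-16/3

Apply the surveyor's formula. First the cross-terms c_i = x_i·y_{i+1} − x_{i+1}·y_i:
  42, -67, -54  ⇒  2A = -79, A = -39.5.
Then Σ (x_i + x_{i+1})·c_i = 1264, so x̄ = 1264 / (6·(-39.5)) = -16/3.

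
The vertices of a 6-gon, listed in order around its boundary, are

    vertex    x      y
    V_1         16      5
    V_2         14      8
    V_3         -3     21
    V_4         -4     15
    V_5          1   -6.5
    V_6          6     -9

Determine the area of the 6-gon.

Apply Gauss's area formula: 2A = Σ (x_i·y_{i+1} − x_{i+1}·y_i), indices taken mod 6.
Σ = (58) + (318) + (39) + (11) + (30) + (174) = 630
Area = |Σ|/2 = 315.

315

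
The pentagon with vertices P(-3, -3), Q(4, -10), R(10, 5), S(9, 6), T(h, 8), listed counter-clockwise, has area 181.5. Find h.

-10

Write out the shoelace sum; only the two edges meeting at T involve h:
2·Area = [(9·8 − h·6) + (h·(-3) − (-3)·8)] + 177
       = -9·h + 273 = 363
⇒ h = -10.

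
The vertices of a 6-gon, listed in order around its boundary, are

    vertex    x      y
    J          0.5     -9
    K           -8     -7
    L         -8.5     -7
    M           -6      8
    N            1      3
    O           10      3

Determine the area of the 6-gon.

Apply the shoelace formula: 2A = Σ (x_i·y_{i+1} − x_{i+1}·y_i), indices taken mod 6.
J→K: (0.5)(-7) − (-8)(-9) = -75.5
K→L: (-8)(-7) − (-8.5)(-7) = -3.5
L→M: (-8.5)(8) − (-6)(-7) = -110
M→N: (-6)(3) − (1)(8) = -26
N→O: (1)(3) − (10)(3) = -27
O→J: (10)(-9) − (0.5)(3) = -91.5
Σ = -333.5
Area = |Σ|/2 = 166.75.

166.75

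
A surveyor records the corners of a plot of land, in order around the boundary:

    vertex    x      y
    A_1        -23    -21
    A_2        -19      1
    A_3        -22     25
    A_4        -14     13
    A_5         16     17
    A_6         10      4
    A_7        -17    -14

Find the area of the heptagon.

700

Apply the surveyor's formula: 2A = Σ (x_i·y_{i+1} − x_{i+1}·y_i), indices taken mod 7.
Σ = (-422) + (-453) + (64) + (-446) + (-106) + (-72) + (35) = -1400
Area = |Σ|/2 = 700.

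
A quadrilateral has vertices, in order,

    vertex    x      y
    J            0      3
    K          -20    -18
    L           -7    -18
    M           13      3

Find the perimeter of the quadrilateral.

|JK| = √((-20)² + (-21)²) = √841 = 29
|KL| = √((13)² + (0)²) = √169 = 13
|LM| = √((20)² + (21)²) = √841 = 29
|MJ| = √((-13)² + (0)²) = √169 = 13
Perimeter = 29 + 13 + 29 + 13 = 84.

84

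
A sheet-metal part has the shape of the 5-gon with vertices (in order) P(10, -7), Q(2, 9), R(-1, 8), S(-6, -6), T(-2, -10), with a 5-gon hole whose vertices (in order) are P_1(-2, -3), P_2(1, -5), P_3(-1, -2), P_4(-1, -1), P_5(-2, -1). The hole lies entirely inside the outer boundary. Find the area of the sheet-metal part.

168.5

Outer boundary:
Σ = (104) + (25) + (54) + (48) + (114) = 345
Area = |Σ|/2 = 172.5.
Hole:
Apply the shoelace formula: 2A = Σ (x_i·y_{i+1} − x_{i+1}·y_i), indices taken mod 5.
Cross-terms: 13, -7, -1, -1, 4  ⇒  Σ = 8
Area = |Σ|/2 = 4.
Net area = 172.5 − 4 = 168.5.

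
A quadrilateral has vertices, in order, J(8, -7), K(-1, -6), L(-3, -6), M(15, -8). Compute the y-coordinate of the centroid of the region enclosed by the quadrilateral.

Apply the shoelace formula. First the cross-terms c_i = x_i·y_{i+1} − x_{i+1}·y_i:
  -55, -12, 114, -41  ⇒  2A = 6, A = 3.
Then Σ (y_i + y_{i+1})·c_i = -122, so ȳ = -122 / (6·3) = -61/9.

-61/9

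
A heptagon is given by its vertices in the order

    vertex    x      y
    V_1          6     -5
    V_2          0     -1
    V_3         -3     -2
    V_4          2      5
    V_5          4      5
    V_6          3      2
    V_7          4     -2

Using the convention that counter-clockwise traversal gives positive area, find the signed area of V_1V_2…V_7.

Σ = (-6) + (-3) + (-11) + (-10) + (-7) + (-14) + (-8) = -59
Signed area = Σ/2 = -29.5 (negative ⇒ clockwise traversal).

-29.5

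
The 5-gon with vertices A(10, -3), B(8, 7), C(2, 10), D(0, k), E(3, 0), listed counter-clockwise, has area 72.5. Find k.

Write out the shoelace sum; only the two edges meeting at D involve k:
2·Area = [(2·k − 0·10) + (0·0 − 3·k)] + 151
       = -1·k + 151 = 145
⇒ k = 6.

6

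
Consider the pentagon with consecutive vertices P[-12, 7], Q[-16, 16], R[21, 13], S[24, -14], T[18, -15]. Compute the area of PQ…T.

696

Apply the surveyor's formula: 2A = Σ (x_i·y_{i+1} − x_{i+1}·y_i), indices taken mod 5.
Σ = (-80) + (-544) + (-606) + (-108) + (-54) = -1392
Area = |Σ|/2 = 696.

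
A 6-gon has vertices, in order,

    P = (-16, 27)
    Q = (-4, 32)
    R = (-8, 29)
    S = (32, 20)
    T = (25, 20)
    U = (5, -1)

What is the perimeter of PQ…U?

|PQ| = √((12)² + (5)²) = √169 = 13
|QR| = √((-4)² + (-3)²) = √25 = 5
|RS| = √((40)² + (-9)²) = √1681 = 41
|ST| = √((-7)² + (0)²) = √49 = 7
|TU| = √((-20)² + (-21)²) = √841 = 29
|UP| = √((-21)² + (28)²) = √1225 = 35
Perimeter = 13 + 5 + 41 + 7 + 29 + 35 = 130.

130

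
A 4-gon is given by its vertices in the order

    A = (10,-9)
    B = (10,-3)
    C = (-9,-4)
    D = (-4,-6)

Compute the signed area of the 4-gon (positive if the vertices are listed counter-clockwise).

A→B: (10)(-3) − (10)(-9) = 60
B→C: (10)(-4) − (-9)(-3) = -67
C→D: (-9)(-6) − (-4)(-4) = 38
D→A: (-4)(-9) − (10)(-6) = 96
Σ = 127
Signed area = Σ/2 = 63.5 (positive ⇒ counter-clockwise traversal).

63.5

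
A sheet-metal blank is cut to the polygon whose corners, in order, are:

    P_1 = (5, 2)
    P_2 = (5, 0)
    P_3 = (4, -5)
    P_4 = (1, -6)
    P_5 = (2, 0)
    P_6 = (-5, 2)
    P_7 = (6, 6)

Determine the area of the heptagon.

Σ = (-10) + (-25) + (-19) + (12) + (4) + (-42) + (-18) = -98
Area = |Σ|/2 = 49.

49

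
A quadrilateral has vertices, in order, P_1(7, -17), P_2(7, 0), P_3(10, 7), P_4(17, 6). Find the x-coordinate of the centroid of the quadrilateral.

391/37

Apply the surveyor's formula. First the cross-terms c_i = x_i·y_{i+1} − x_{i+1}·y_i:
  119, 49, -59, -331  ⇒  2A = -222, A = -111.
Then Σ (x_i + x_{i+1})·c_i = -7038, so x̄ = -7038 / (6·(-111)) = 391/37.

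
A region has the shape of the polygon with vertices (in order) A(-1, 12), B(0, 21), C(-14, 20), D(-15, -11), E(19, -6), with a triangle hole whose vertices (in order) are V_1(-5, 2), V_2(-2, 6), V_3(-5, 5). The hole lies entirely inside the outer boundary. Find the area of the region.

619.5

Outer boundary:
Apply the shoelace (surveyor's) formula: 2A = Σ (x_i·y_{i+1} − x_{i+1}·y_i), indices taken mod 5.
Σ = (-21) + (294) + (454) + (299) + (222) = 1248
Area = |Σ|/2 = 624.
Hole:
Apply the shoelace (surveyor's) formula: 2A = Σ (x_i·y_{i+1} − x_{i+1}·y_i), indices taken mod 3.
Σ = (-26) + (20) + (15) = 9
Area = |Σ|/2 = 4.5.
Net area = 624 − 4.5 = 619.5.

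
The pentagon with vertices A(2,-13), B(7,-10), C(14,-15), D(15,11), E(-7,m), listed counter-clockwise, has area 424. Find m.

15

The doubled signed area Σ (x_i y_{i+1} − x_{i+1} y_i) is linear in m.
With m=0 it equals 653; the coefficient of m is 13 (from the two edges through E).
So 13·m + 653 = 2·424 = 848 ⇒ m = 15.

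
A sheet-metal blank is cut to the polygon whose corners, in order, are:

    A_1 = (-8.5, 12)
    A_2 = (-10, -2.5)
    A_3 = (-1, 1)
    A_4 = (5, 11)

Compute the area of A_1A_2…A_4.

Apply Gauss's area formula: 2A = Σ (x_i·y_{i+1} − x_{i+1}·y_i), indices taken mod 4.
Σ = (141.25) + (-12.5) + (-16) + (153.5) = 266.25
Area = |Σ|/2 = 133.125.

133.125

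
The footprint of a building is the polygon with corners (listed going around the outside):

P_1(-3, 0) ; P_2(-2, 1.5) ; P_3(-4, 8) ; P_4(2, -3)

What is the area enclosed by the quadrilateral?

13.75

P_1→P_2: (-3)(1.5) − (-2)(0) = -4.5
P_2→P_3: (-2)(8) − (-4)(1.5) = -10
P_3→P_4: (-4)(-3) − (2)(8) = -4
P_4→P_1: (2)(0) − (-3)(-3) = -9
Σ = -27.5
Area = |Σ|/2 = 13.75.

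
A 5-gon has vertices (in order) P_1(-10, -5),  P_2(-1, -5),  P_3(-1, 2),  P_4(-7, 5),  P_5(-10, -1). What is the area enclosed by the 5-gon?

72

Apply the shoelace (surveyor's) formula: 2A = Σ (x_i·y_{i+1} − x_{i+1}·y_i), indices taken mod 5.
P_1→P_2: (-10)(-5) − (-1)(-5) = 45
P_2→P_3: (-1)(2) − (-1)(-5) = -7
P_3→P_4: (-1)(5) − (-7)(2) = 9
P_4→P_5: (-7)(-1) − (-10)(5) = 57
P_5→P_1: (-10)(-5) − (-10)(-1) = 40
Σ = 144
Area = |Σ|/2 = 72.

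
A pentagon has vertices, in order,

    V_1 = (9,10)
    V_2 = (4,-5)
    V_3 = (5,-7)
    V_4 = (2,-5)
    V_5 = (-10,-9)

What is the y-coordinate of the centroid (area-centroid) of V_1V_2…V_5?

Apply Gauss's area formula. First the cross-terms c_i = x_i·y_{i+1} − x_{i+1}·y_i:
  -85, -3, -11, -68, -19  ⇒  2A = -186, A = -93.
Then Σ (y_i + y_{i+1})·c_i = 676, so ȳ = 676 / (6·(-93)) = -338/279.

-338/279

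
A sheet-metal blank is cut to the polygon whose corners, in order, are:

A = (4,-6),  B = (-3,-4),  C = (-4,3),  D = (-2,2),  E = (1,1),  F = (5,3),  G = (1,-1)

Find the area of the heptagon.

38.5

Apply the shoelace formula: 2A = Σ (x_i·y_{i+1} − x_{i+1}·y_i), indices taken mod 7.
Cross-terms: -34, -25, -2, -4, -2, -8, -2  ⇒  Σ = -77
Area = |Σ|/2 = 38.5.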